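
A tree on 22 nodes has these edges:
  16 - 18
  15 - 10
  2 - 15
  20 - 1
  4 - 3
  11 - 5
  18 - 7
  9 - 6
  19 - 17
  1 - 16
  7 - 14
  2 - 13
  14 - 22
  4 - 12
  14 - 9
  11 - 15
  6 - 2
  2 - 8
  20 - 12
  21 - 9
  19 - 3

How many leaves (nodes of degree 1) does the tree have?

7

Degree-1 nodes: 5, 8, 10, 13, 17, 21, 22 — 7 of them.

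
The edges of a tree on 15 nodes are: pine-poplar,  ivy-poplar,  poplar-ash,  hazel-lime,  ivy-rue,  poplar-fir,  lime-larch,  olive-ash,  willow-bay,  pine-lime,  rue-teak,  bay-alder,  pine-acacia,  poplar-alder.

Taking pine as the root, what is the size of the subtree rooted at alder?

3

The subtree rooted at alder contains: alder, bay, willow — 3 nodes.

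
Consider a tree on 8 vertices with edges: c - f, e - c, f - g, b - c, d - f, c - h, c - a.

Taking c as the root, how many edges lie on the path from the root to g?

c – f – g — 2 edges.

2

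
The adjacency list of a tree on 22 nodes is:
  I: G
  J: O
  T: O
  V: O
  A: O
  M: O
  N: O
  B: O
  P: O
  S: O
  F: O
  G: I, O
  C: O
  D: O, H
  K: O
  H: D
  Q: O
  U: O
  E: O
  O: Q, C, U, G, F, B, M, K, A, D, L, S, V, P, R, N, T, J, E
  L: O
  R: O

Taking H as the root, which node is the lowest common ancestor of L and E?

Path L→root: L O D H; path E→root: E O D H.
First common node: O.

O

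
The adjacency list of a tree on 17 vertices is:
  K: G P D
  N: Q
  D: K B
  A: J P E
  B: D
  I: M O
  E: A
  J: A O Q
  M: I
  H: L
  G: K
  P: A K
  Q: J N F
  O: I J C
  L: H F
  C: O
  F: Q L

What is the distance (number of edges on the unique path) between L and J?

The path is L–F–Q–J, which has 3 edges.

3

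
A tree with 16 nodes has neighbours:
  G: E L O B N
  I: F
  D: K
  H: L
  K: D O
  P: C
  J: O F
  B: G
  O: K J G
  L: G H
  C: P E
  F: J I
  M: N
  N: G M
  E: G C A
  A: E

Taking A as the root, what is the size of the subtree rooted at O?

6

The subtree rooted at O contains: O, J, K, F, D, I — 6 nodes.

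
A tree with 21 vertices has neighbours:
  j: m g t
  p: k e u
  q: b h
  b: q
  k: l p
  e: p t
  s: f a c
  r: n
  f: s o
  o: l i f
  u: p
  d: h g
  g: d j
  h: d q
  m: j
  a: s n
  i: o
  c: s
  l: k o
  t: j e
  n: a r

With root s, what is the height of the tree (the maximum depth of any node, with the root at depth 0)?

The longest root-to-leaf path is s-f-o-l-k-p-e-t-j-g-d-h-q-b (13 edges).

13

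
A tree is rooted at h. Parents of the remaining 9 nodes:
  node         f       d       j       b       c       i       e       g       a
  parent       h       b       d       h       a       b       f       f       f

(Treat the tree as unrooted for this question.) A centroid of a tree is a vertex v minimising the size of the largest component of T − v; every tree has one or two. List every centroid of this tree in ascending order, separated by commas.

Delete f: the remaining components have sizes 5, 2, 1, 1. Max 5 ≤ 5, so f is a centroid.
Its neighbour h also leaves a largest component of size 5, so both are centroids.

f, h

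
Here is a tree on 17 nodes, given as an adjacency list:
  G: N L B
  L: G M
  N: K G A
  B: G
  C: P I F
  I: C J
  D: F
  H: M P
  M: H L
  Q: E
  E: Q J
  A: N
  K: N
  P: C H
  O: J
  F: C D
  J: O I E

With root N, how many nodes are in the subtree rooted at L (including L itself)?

12

Descendants of L (including itself): L, M, H, P, C, I, F, J, D, E, O, Q. That's 12.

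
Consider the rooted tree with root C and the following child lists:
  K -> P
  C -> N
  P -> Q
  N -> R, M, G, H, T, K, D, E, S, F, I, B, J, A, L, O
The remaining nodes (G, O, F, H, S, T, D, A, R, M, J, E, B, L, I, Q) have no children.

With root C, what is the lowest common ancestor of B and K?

B's ancestor chain is B, N, C and K's is K, N, C; they first meet at N.

N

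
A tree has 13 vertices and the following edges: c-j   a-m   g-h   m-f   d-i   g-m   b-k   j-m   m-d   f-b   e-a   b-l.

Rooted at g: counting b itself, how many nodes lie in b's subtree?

3

Descendants of b (including itself): b, l, k. That's 3.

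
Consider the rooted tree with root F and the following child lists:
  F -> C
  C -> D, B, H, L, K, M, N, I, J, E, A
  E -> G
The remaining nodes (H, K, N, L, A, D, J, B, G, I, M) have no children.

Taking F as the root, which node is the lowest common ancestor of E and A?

C

E's ancestor chain is E, C, F and A's is A, C, F; they first meet at C.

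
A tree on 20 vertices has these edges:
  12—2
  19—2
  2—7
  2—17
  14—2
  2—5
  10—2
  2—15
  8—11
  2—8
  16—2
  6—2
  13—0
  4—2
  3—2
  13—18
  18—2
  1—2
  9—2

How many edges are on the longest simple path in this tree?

5

BFS from 0 reaches 11 last, at distance 5; BFS from 11 confirms no node is farther.
Path: 0 - 13 - 18 - 2 - 8 - 11.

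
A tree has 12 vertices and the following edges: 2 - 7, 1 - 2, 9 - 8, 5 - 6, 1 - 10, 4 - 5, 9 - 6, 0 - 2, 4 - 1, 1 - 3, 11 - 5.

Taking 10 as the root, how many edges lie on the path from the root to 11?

4

Path from 10 to 11: 10 – 1 – 4 – 5 – 11, which has 4 edges.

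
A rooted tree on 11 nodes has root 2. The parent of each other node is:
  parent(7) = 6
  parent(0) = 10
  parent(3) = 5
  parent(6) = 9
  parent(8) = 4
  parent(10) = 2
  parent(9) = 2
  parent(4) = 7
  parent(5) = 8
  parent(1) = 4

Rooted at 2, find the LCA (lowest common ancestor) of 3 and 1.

Path 3→root: 3 5 8 4 7 6 9 2; path 1→root: 1 4 7 6 9 2.
First common node: 4.

4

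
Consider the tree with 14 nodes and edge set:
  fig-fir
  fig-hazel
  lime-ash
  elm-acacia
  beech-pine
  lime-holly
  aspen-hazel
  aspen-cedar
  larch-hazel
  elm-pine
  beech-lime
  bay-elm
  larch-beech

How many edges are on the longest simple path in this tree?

7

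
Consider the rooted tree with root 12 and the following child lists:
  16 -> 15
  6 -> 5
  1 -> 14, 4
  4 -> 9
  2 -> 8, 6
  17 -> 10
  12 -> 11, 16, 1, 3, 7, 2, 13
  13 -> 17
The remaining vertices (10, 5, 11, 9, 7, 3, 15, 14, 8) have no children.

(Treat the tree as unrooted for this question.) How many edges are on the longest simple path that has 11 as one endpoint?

4

A farthest node from 11 is 5 (9, 10 also at distance 4).
The path 11 – 12 – 2 – 6 – 5 has 4 edges.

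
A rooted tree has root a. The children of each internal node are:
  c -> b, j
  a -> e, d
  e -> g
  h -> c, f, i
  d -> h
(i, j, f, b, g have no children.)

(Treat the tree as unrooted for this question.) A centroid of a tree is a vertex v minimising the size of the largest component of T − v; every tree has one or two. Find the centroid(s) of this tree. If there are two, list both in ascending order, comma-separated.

h

Delete h: the remaining components have sizes 4, 3, 1, 1. Max 4 ≤ 5, so h is a centroid.
No neighbour of h does as well, so h is the unique centroid.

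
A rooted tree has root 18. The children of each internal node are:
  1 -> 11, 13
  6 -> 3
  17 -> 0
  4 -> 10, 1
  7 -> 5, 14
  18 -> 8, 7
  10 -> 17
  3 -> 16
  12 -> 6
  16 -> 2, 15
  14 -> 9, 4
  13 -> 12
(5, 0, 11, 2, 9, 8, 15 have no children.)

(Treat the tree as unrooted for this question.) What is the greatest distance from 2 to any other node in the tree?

11

The node farthest from 2 is 8, via 2-16-3-6-12-13-1-4-14-7-18-8 — 11 edges.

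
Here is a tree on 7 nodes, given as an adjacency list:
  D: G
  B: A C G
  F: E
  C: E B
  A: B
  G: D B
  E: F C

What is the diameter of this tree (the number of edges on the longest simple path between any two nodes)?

A longest path is F - E - C - B - G - D, with 5 edges.

5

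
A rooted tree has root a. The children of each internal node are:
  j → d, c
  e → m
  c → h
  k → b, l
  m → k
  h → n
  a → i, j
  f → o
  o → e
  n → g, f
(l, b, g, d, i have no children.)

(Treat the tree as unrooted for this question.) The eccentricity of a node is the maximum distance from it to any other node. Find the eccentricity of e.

8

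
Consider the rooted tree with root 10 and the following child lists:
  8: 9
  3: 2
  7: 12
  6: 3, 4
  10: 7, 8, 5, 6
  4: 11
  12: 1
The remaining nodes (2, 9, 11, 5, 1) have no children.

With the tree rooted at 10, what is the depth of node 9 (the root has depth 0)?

2

Path from 10 to 9: 10 → 8 → 9, which has 2 edges.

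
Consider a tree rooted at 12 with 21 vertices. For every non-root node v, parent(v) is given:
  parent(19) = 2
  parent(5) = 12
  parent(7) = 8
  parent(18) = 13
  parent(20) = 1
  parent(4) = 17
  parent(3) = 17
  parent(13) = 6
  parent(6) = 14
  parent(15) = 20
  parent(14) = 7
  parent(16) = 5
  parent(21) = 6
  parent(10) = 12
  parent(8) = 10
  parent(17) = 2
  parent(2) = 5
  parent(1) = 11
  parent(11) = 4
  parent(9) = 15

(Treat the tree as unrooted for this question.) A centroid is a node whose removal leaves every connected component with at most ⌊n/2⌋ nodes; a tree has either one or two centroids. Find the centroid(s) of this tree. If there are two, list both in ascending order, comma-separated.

5

If 5 is removed the pieces have sizes 10, 9, 1, all ≤ ⌊21/2⌋ = 10.
Every other node leaves some component of size > 10, so the centroid is unique.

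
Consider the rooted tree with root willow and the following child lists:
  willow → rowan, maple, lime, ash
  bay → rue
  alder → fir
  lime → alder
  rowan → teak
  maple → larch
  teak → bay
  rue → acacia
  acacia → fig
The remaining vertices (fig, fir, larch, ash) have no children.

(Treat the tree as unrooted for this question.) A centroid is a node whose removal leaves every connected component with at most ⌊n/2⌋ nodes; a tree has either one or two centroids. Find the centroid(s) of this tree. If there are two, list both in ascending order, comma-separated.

If willow is removed the pieces have sizes 6, 3, 2, 1, all ≤ ⌊13/2⌋ = 6.
Every other node leaves some component of size > 6, so the centroid is unique.

willow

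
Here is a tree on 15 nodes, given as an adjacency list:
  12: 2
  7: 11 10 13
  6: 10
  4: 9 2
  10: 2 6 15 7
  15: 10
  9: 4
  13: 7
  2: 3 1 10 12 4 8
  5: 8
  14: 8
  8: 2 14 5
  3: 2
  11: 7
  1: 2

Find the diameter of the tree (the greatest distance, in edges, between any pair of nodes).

A longest path is 9-4-2-10-7-13, with 5 edges.

5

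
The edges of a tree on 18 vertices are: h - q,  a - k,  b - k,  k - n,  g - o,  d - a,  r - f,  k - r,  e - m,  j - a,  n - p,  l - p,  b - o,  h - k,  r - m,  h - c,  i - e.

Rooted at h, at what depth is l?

Path from h to l: h–k–n–p–l, which has 4 edges.

4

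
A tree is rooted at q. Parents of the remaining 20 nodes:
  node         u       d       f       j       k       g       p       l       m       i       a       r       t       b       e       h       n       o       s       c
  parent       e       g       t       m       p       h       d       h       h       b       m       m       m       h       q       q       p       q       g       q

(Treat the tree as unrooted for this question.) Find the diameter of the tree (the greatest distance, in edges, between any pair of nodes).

7

A longest path is n–p–d–g–h–m–t–f, with 7 edges.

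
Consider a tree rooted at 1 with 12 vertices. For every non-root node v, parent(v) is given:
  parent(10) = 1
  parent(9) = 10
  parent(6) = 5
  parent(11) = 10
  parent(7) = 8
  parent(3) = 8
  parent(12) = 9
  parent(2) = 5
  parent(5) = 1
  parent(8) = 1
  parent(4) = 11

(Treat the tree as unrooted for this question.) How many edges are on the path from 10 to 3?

10 – 1 – 8 – 3: 3 edges.

3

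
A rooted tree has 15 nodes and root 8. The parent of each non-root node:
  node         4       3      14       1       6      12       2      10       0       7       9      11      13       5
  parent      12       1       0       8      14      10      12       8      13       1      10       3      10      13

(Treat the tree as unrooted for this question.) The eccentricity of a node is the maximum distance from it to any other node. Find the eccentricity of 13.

5

A farthest node from 13 is 11.
The path 13–10–8–1–3–11 has 5 edges.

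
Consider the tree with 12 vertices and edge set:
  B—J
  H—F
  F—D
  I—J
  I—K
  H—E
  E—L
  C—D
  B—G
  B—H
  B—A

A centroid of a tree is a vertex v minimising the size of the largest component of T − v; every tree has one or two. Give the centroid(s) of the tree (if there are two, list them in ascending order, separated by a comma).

Delete H: the remaining components have sizes 6, 3, 2. Max 6 ≤ 6, so H is a centroid.
Its neighbour B also leaves a largest component of size 6, so both are centroids.

B, H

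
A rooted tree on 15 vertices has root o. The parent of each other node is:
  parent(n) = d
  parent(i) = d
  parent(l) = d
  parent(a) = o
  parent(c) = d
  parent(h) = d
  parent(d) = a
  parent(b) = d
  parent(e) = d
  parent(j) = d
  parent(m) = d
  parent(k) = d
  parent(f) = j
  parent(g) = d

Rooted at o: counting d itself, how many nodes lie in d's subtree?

13

Descendants of d (including itself): d, l, b, m, h, n, i, e, c, j, k, g, f. That's 13.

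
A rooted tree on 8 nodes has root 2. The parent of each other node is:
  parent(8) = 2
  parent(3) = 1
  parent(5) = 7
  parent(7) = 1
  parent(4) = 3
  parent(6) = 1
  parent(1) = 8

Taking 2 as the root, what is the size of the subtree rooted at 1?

The subtree rooted at 1 contains: 1, 3, 6, 7, 4, 5 — 6 nodes.

6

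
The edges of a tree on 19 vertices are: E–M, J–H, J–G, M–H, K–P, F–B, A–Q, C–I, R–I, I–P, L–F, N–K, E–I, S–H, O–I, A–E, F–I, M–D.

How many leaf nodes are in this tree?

10

Degree-1 nodes: B, C, D, G, L, N, O, Q, R, S — 10 of them.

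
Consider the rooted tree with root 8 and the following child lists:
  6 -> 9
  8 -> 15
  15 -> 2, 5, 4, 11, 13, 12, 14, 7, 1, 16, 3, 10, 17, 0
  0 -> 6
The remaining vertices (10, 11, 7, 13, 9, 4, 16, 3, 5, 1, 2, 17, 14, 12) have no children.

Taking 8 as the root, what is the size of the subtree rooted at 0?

Descendants of 0 (including itself): 0, 6, 9. That's 3.

3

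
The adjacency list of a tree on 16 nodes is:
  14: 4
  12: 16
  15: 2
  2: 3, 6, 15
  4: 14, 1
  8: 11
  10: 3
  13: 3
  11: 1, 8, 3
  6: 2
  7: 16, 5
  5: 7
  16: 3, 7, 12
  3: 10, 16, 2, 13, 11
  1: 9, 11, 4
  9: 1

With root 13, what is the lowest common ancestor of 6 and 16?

6's ancestor chain is 6, 2, 3, 13 and 16's is 16, 3, 13; they first meet at 3.

3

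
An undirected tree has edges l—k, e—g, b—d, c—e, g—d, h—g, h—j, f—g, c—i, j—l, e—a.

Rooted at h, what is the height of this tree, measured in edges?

A deepest node is i, reached by h-g-e-c-i.
That path has 4 edges, so the height is 4.

4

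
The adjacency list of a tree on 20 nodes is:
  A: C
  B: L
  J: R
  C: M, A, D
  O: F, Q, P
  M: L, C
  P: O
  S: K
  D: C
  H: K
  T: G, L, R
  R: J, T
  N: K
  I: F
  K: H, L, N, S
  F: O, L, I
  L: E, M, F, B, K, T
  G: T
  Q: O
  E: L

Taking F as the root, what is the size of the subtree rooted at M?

M's subtree: {M, C, D, A}, size 4.

4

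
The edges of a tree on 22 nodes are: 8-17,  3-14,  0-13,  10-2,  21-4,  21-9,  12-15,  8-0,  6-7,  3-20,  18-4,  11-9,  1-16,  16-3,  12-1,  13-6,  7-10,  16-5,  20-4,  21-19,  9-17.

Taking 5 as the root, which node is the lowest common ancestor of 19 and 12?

Ancestors of 19 (toward the root): 19, 21, 4, 20, 3, 16, 5.
Ancestors of 12: 12, 1, 16, 5.
The deepest node appearing in both lists is 16.

16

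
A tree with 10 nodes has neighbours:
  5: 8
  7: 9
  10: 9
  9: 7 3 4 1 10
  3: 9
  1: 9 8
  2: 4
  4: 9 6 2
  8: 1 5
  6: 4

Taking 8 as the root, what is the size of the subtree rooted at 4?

Descendants of 4 (including itself): 4, 6, 2. That's 3.

3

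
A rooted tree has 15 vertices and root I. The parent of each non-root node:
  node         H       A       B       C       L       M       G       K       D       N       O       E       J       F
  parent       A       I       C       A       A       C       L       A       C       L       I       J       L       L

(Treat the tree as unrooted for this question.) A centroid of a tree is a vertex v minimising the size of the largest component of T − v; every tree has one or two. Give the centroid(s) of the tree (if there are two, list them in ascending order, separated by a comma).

Delete A: the remaining components have sizes 6, 4, 2, 1, 1. Max 6 ≤ 7, so A is a centroid.
Every other node leaves some component of size > 7, so the centroid is unique.

A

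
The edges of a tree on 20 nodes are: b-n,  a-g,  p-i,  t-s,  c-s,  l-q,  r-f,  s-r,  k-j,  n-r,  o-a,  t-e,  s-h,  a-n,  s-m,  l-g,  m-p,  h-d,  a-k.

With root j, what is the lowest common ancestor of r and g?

a

Path r→root: r n a k j; path g→root: g a k j.
First common node: a.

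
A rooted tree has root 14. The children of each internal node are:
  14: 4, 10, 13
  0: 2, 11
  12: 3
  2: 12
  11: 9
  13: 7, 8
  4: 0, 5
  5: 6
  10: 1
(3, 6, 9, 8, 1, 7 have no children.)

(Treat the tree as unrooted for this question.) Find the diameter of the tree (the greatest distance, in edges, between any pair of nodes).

7

A longest path is 3-12-2-0-4-14-13-8, with 7 edges.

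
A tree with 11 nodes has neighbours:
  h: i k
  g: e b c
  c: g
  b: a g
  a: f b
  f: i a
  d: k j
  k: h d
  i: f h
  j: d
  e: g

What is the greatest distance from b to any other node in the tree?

A farthest node from b is j.
The path b–a–f–i–h–k–d–j has 7 edges.

7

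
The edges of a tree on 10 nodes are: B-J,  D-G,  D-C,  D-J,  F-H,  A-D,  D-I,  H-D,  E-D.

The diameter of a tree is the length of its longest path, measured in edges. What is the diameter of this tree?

Starting from B, a farthest node is F at distance 4.
One longest path: B–J–D–H–F.
So the diameter is 4.

4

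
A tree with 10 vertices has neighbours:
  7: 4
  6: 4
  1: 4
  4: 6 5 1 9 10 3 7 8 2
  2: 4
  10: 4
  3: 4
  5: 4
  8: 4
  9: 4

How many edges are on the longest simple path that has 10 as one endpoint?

Distances from 10 peak at 2, attained at 3 (5, 8, 6, 9, 2, 7, 1 also at distance 2).
10–4–3

2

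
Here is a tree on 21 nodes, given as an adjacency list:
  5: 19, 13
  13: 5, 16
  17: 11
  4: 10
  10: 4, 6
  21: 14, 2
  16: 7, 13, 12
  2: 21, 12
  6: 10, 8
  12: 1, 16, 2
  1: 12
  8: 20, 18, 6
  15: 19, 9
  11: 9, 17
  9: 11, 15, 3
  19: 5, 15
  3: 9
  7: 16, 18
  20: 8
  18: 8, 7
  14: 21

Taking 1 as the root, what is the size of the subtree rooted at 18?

Descendants of 18 (including itself): 18, 8, 6, 20, 10, 4. That's 6.

6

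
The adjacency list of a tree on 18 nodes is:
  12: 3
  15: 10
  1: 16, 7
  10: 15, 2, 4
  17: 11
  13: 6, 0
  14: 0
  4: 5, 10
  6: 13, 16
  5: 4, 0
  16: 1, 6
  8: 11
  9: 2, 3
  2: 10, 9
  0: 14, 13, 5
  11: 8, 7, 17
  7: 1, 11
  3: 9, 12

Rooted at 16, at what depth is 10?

6

Path from 16 to 10: 16 → 6 → 13 → 0 → 5 → 4 → 10, which has 6 edges.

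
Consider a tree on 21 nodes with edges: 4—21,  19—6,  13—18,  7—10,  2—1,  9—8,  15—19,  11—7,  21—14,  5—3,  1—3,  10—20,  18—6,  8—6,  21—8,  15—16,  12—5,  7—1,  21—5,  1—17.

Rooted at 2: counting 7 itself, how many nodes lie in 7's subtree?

4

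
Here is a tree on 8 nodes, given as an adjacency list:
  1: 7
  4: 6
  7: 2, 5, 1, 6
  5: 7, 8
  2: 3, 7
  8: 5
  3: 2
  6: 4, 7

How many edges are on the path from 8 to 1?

8 – 5 – 7 – 1: 3 edges.

3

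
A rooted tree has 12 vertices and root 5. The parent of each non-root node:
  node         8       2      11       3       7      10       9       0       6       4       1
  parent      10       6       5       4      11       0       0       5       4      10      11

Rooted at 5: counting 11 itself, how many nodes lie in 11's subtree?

3

11's subtree: {11, 7, 1}, size 3.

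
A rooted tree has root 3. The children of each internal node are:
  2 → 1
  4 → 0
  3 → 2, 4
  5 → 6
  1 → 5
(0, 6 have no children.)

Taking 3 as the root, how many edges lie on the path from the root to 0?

2

Climbing from 0 to the root: 0–4–3. That's 2 steps.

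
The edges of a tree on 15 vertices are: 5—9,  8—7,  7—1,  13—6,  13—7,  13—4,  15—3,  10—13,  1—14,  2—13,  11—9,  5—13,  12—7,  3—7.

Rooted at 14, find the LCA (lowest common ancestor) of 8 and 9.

Path 8→root: 8 7 1 14; path 9→root: 9 5 13 7 1 14.
First common node: 7.

7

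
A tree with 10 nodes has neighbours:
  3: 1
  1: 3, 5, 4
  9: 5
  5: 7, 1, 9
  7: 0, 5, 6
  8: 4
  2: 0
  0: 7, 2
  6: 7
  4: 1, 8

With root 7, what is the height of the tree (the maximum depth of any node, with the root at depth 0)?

4

A deepest node is 8, reached by 7 – 5 – 1 – 4 – 8.
That path has 4 edges, so the height is 4.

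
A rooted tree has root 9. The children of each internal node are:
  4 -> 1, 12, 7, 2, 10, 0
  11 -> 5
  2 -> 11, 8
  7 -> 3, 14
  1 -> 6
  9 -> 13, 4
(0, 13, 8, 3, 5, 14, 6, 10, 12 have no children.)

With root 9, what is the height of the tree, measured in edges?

4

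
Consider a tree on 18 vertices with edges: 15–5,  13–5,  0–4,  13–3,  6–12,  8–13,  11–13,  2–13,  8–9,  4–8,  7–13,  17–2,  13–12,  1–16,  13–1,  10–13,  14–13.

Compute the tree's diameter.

5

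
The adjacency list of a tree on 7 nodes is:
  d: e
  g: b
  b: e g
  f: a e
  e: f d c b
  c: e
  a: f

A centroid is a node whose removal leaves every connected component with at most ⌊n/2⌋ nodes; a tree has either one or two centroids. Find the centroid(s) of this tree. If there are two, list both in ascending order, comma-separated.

e

If e is removed the pieces have sizes 2, 2, 1, 1, all ≤ ⌊7/2⌋ = 3.
No neighbour of e does as well, so e is the unique centroid.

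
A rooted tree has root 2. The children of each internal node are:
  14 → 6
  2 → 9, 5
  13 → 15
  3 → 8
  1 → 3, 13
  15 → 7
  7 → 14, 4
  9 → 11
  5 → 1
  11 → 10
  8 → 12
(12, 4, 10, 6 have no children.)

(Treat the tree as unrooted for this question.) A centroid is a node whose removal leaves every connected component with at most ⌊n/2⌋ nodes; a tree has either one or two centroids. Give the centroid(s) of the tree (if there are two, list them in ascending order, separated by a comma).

Removing 1 splits the tree into components of sizes 6, 5, 3; the largest is 6 ≤ ⌊15/2⌋ = 7.
No neighbour of 1 does as well, so 1 is the unique centroid.

1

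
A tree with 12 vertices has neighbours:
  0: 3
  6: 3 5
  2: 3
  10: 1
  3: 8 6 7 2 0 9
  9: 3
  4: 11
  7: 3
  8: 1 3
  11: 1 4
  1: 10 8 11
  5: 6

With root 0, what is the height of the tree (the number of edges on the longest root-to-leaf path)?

5

The longest root-to-leaf path is 0-3-8-1-11-4 (5 edges).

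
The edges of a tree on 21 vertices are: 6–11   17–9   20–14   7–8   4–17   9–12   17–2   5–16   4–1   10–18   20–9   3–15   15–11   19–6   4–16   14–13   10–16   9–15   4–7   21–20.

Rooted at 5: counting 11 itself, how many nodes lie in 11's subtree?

11's subtree: {11, 6, 19}, size 3.

3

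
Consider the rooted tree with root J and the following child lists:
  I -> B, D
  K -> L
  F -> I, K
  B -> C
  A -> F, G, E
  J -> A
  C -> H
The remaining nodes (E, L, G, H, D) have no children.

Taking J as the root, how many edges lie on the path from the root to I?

3

Path from J to I: J–A–F–I, which has 3 edges.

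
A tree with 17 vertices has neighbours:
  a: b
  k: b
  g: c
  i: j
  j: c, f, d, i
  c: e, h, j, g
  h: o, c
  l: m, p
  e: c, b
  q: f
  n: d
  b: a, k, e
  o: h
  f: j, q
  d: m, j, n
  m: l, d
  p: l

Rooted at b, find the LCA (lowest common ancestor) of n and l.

Path n→root: n d j c e b; path l→root: l m d j c e b.
First common node: d.

d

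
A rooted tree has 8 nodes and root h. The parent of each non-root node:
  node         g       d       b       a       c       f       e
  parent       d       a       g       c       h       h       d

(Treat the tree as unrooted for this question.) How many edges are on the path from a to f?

The path is a–c–h–f, which has 3 edges.

3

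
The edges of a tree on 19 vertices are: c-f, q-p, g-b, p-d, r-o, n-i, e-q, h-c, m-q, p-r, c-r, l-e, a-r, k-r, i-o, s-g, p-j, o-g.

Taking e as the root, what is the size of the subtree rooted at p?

Descendants of p (including itself): p, r, j, d, o, c, a, k, i, g, f, h, n, s, b. That's 15.

15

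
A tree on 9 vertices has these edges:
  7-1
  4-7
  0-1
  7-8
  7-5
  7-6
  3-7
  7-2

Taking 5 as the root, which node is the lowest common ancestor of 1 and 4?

7

Ancestors of 1 (toward the root): 1, 7, 5.
Ancestors of 4: 4, 7, 5.
The deepest node appearing in both lists is 7.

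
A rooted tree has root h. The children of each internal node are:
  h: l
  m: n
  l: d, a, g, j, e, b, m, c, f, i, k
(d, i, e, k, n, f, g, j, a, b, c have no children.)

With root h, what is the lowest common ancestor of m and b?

l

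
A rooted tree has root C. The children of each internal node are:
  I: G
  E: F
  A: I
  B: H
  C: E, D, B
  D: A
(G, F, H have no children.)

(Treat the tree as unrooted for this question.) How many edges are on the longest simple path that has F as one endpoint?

6

The node farthest from F is G, via F–E–C–D–A–I–G — 6 edges.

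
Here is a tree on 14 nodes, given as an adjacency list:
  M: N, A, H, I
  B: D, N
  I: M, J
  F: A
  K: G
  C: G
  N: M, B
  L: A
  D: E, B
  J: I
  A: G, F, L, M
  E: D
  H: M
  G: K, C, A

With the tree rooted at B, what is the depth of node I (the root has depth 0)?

3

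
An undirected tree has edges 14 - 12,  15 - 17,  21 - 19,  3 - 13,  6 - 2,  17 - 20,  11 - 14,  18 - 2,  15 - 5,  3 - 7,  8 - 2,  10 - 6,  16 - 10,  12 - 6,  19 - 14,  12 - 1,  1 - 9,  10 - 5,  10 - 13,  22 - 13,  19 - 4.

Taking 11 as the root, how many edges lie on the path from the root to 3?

6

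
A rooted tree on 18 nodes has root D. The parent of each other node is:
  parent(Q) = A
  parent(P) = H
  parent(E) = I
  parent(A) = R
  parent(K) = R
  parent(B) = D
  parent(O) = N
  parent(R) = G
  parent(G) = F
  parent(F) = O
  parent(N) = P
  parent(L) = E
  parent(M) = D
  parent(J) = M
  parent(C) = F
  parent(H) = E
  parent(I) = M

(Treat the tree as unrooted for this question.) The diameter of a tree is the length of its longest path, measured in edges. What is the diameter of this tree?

13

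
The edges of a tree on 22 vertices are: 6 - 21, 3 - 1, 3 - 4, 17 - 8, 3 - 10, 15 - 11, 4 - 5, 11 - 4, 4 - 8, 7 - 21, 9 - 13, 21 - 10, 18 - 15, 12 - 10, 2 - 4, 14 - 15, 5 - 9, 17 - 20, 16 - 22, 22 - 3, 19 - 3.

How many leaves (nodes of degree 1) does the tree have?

11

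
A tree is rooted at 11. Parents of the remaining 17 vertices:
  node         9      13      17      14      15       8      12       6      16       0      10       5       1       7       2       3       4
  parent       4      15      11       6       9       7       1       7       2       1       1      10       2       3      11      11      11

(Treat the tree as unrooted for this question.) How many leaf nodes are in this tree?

Degree-1 nodes: 0, 5, 8, 12, 13, 14, 16, 17 — 8 of them.

8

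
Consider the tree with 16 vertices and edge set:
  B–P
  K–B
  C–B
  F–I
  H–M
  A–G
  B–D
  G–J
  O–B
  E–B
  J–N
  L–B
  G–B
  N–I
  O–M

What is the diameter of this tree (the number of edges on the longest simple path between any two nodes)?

8

BFS from F reaches H last, at distance 8; BFS from H confirms no node is farther.
Path: F–I–N–J–G–B–O–M–H.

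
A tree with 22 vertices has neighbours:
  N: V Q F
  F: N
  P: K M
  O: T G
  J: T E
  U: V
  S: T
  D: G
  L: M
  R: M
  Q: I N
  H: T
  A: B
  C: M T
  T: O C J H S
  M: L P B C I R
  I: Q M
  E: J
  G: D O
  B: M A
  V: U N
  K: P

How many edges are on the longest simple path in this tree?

Starting from D, a farthest node is U at distance 10.
One longest path: D - G - O - T - C - M - I - Q - N - V - U.
So the diameter is 10.

10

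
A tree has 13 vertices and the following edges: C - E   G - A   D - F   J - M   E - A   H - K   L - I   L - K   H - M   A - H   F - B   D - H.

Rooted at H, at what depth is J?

2

Path from H to J: H–M–J, which has 2 edges.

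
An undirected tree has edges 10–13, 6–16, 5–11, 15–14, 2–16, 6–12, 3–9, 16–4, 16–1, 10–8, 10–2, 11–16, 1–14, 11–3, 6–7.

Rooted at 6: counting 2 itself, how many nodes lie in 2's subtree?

4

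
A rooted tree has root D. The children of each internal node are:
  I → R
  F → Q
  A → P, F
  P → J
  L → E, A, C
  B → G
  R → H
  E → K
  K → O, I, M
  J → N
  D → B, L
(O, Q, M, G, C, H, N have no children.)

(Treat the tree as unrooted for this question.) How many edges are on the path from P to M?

Walking from P: P - A - L - E - K - M. Length 5.

5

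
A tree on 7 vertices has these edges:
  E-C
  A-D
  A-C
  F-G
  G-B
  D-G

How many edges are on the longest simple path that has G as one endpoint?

4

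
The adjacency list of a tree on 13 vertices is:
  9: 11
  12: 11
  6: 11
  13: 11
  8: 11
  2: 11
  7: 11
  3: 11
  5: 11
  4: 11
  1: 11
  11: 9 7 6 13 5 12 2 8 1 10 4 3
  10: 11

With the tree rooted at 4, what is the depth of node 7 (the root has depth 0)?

2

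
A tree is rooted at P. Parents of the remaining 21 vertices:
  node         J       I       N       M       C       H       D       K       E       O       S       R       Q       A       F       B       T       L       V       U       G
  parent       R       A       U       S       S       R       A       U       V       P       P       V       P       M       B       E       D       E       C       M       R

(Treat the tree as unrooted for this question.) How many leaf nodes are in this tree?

Degree-1 nodes: F, G, H, I, J, K, L, N, O, Q, T — 11 of them.

11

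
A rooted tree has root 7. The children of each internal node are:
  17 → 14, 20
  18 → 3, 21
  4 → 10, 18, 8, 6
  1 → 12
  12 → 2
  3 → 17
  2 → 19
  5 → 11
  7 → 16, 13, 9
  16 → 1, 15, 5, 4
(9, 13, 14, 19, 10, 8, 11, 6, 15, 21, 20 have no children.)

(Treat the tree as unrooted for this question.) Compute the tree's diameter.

9

A longest path is 19 – 2 – 12 – 1 – 16 – 4 – 18 – 3 – 17 – 14, with 9 edges.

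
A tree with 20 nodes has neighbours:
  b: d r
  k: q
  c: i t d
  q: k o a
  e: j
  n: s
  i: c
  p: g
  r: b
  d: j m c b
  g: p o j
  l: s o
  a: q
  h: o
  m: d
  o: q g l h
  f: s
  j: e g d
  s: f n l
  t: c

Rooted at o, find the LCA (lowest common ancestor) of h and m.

Ancestors of h (toward the root): h, o.
Ancestors of m: m, d, j, g, o.
The deepest node appearing in both lists is o.

o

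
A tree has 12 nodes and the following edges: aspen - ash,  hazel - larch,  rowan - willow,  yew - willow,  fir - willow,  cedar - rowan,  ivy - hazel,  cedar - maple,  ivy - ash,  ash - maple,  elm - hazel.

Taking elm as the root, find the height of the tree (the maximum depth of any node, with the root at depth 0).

8

A deepest node is yew, reached by elm-hazel-ivy-ash-maple-cedar-rowan-willow-yew.
That path has 8 edges, so the height is 8.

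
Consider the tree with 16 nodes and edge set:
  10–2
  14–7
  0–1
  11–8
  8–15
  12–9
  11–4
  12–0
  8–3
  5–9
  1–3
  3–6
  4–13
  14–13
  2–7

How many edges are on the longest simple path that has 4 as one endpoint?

8

A farthest node from 4 is 5.
The path 4 – 11 – 8 – 3 – 1 – 0 – 12 – 9 – 5 has 8 edges.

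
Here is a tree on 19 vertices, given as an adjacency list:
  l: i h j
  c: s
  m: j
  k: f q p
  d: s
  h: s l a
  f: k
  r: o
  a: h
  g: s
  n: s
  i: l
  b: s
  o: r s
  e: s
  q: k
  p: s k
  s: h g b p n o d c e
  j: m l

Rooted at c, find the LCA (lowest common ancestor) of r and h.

s

Path r→root: r o s c; path h→root: h s c.
First common node: s.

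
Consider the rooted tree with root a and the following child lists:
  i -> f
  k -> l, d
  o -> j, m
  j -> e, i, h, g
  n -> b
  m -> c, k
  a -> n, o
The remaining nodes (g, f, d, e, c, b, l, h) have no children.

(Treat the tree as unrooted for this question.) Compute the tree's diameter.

A longest path is f–i–j–o–a–n–b, with 6 edges.

6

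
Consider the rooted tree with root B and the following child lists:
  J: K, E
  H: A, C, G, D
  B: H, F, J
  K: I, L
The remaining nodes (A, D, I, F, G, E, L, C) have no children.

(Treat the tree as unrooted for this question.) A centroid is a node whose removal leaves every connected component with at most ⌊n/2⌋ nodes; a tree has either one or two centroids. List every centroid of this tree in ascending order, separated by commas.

B

If B is removed the pieces have sizes 5, 5, 1, all ≤ ⌊12/2⌋ = 6.
No neighbour of B does as well, so B is the unique centroid.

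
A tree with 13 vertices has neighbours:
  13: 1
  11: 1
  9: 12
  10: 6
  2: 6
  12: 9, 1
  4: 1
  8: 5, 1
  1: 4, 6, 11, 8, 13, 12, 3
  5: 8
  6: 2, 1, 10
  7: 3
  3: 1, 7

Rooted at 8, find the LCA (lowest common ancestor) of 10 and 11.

1

Path 10→root: 10 6 1 8; path 11→root: 11 1 8.
First common node: 1.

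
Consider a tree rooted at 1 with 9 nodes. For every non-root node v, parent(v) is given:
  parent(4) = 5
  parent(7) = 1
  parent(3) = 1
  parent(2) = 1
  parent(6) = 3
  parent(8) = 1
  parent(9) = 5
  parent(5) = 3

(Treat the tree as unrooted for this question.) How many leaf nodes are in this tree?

The leaves are 2, 4, 6, 7, 8, 9.
That is 6 leaves.

6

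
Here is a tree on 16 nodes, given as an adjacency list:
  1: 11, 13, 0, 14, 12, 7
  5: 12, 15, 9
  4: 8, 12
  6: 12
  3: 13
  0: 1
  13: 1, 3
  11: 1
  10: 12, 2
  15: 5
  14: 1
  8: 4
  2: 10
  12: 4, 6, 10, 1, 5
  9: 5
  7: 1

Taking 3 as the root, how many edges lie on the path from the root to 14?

3

Path from 3 to 14: 3 → 13 → 1 → 14, which has 3 edges.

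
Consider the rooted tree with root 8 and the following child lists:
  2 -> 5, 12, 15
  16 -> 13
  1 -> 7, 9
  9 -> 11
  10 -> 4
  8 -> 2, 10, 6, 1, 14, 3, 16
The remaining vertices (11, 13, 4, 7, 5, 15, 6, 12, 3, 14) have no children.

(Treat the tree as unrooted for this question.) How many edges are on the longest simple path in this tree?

A longest path is 11-9-1-8-10-4, with 5 edges.

5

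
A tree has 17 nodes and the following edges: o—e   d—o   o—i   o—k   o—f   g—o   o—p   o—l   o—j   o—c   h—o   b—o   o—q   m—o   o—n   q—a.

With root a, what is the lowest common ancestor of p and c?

Path p→root: p o q a; path c→root: c o q a.
First common node: o.

o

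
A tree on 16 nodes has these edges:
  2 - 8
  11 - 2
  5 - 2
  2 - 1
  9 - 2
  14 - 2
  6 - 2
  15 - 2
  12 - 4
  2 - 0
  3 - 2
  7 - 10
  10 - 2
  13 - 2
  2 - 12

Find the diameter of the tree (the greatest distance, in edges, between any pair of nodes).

4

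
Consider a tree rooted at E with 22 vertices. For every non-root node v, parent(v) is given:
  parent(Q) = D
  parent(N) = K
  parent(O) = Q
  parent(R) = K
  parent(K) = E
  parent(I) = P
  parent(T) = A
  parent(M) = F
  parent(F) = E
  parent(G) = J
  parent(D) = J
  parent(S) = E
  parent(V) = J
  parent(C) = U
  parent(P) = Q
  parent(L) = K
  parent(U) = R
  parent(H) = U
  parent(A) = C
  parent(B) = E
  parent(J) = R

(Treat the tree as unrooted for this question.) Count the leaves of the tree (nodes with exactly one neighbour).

Degree-1 nodes: B, G, H, I, L, M, N, O, S, T, V — 11 of them.

11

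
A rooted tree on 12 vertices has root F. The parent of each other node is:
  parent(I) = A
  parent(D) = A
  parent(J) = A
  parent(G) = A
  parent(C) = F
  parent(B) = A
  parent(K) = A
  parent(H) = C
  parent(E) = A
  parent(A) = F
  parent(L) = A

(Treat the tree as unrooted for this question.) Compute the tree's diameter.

A longest path is H–C–F–A–J, with 4 edges.

4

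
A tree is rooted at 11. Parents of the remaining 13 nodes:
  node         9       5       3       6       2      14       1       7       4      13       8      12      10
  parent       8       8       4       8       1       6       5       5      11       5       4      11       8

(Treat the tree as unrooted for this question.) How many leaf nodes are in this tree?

8

Degree-1 nodes: 2, 3, 7, 9, 10, 12, 13, 14 — 8 of them.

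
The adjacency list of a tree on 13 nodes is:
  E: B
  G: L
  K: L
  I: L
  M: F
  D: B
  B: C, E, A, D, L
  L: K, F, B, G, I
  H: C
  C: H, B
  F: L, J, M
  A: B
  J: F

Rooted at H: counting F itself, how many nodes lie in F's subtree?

3

The subtree rooted at F contains: F, M, J — 3 nodes.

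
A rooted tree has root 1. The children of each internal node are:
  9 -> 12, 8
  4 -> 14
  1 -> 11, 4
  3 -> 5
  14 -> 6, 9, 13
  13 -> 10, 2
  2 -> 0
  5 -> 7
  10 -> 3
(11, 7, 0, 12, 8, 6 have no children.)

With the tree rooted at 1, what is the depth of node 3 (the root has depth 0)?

Path from 1 to 3: 1–4–14–13–10–3, which has 5 edges.

5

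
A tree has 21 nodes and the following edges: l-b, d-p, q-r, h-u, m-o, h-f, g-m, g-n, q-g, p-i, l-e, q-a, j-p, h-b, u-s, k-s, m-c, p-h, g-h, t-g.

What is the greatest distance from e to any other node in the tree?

6

Distances from e peak at 6, attained at k (o, c, r, a also at distance 6).
e–l–b–h–u–s–k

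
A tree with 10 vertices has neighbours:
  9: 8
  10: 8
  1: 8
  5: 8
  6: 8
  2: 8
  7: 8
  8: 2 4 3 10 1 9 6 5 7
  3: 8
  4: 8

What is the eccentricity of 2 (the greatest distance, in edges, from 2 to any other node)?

The node farthest from 2 is 9 (6, 5, 1, 3, 4, 7, 10 also at distance 2), via 2-8-9 — 2 edges.

2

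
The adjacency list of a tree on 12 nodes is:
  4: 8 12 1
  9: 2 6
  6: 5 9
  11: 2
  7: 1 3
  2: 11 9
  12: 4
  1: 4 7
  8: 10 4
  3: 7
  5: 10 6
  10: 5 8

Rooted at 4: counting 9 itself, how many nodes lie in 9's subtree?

9's subtree: {9, 2, 11}, size 3.

3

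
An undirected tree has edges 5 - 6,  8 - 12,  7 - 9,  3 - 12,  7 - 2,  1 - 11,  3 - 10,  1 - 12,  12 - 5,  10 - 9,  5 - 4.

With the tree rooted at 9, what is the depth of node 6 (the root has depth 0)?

Climbing from 6 to the root: 6 → 5 → 12 → 3 → 10 → 9. That's 5 steps.

5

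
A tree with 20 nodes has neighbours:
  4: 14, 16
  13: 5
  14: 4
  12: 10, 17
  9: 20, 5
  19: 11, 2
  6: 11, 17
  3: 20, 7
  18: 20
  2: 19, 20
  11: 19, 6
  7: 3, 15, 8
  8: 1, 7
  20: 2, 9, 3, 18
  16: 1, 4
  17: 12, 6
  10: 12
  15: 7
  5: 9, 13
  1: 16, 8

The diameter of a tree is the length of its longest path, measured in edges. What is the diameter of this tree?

14

BFS from 10 reaches 14 last, at distance 14; BFS from 14 confirms no node is farther.
Path: 10-12-17-6-11-19-2-20-3-7-8-1-16-4-14.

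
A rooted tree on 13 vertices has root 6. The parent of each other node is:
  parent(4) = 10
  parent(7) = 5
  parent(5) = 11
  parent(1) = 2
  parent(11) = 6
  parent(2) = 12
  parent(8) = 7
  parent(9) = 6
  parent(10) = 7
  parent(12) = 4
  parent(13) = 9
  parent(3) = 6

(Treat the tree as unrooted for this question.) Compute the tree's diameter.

Starting from 13, a farthest node is 1 at distance 10.
One longest path: 13–9–6–11–5–7–10–4–12–2–1.
So the diameter is 10.

10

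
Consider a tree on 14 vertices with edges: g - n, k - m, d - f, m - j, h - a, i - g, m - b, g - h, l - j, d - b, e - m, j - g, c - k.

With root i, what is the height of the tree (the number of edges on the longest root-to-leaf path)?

The longest root-to-leaf path is i–g–j–m–b–d–f (6 edges).

6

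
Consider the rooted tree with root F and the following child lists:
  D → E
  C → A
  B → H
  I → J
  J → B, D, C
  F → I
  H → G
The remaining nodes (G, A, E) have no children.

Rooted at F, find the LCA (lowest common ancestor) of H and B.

Ancestors of H (toward the root): H, B, J, I, F.
Ancestors of B: B, J, I, F.
The deepest node appearing in both lists is B.

B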